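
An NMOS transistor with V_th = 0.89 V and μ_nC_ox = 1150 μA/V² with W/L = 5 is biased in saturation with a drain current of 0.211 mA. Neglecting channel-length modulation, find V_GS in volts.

V_GS = 1.16 V

k_n = μ_nC_ox · (W/L) = 5.75 mA/V².
In saturation I_D = ½ k_n (V_GS − V_th)², so V_GS − V_th = √(2 I_D / k_n) = √(2 × 0.211 / 5.75) = 0.271 V.
V_GS = 0.89 + 0.271 = 1.16 V.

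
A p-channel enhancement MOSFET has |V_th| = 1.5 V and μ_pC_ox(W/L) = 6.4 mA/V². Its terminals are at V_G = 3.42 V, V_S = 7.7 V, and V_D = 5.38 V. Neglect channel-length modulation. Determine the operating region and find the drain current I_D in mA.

V_SG = V_S − V_G = 7.7 − 3.42 = 4.28 V; V_SD = V_S − V_D = 7.7 − 5.38 = 2.32 V.
V_ov = V_SG − |V_th| = 4.28 − 1.5 = 2.78 V.
Since V_SD = 2.32 V < V_ov = 2.78 V, the device is in the triode region.
I_D = k_p [V_ov · V_SD − ½ V_SD²] = 6.4 × [2.78 × 2.32 − 0.5 × 2.32²] = 24.1 mA.

Triode; I_D = 24.1 mA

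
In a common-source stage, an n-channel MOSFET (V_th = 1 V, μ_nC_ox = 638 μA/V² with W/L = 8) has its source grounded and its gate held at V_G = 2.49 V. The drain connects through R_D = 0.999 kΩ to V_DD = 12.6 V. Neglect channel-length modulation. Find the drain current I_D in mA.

I_D = 5.67 mA

V_GS = V_G = 2.49 V, so V_ov = 2.49 − 1 = 1.49 V.
k_n = μ_nC_ox · (W/L) = 5.104 mA/V².
Assume saturation: I_D = ½ k_n V_ov² = 0.5 × 5.104 × 1.49² = 5.67 mA, giving V_DS = V_DD − I_D R_D = 12.6 − 5.67 × 0.999 = 6.94 V.
V_DS = 6.94 V ≥ V_ov = 1.49 V, confirming saturation.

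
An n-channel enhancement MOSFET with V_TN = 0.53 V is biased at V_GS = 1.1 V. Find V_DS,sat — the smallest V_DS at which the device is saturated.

V_DS,sat = 0.570 V

The boundary between triode and saturation is V_DS = V_GS − V_TN = V_ov.
V_ov = 1.1 − 0.53 = 0.57 V.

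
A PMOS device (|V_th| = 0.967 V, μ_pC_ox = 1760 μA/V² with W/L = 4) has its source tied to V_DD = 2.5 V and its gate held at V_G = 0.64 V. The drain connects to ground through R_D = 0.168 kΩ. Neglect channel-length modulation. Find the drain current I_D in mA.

V_SG = V_DD − V_G = 2.5 − 0.64 = 1.86 V, so V_ov = 1.86 − 0.967 = 0.893 V.
k_p = μ_pC_ox · (W/L) = 7.04 mA/V².
Assume saturation: I_D = ½ k_p V_ov² = 0.5 × 7.04 × 0.893² = 2.81 mA, giving V_SD = V_DD − I_D R_D = 2.5 − 2.81 × 0.168 = 2.03 V.
V_SD = 2.03 V ≥ V_ov = 0.893 V, confirming saturation.

I_D = 2.81 mA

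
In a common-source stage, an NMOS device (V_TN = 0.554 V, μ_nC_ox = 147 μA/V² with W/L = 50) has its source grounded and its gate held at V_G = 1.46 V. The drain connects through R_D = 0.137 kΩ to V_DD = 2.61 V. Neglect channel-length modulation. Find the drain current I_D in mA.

I_D = 3.02 mA

V_GS = V_G = 1.46 V, so V_ov = 1.46 − 0.554 = 0.906 V.
k_n = μ_nC_ox · (W/L) = 7.35 mA/V².
Assume saturation: I_D = ½ k_n V_ov² = 0.5 × 7.35 × 0.906² = 3.02 mA, giving V_DS = V_DD − I_D R_D = 2.61 − 3.02 × 0.137 = 2.2 V.
V_DS = 2.2 V ≥ V_ov = 0.906 V, confirming saturation.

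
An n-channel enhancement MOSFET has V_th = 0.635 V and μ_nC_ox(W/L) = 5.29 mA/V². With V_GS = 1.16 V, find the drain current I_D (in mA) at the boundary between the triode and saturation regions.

I_D = 0.729 mA

At the boundary V_DS = V_ov = V_GS − V_th = 1.16 − 0.635 = 0.525 V.
I_D = ½ k_n V_ov² = 0.5 × 5.29 × 0.525² = 0.729 mA.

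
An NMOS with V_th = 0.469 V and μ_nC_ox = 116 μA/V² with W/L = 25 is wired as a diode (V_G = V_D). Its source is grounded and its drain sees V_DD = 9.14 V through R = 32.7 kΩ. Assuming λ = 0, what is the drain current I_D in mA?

I_D = 0.252 mA

With gate tied to drain, V_GS = V_DS ≥ V_GS − V_th, so the device is in saturation.
k_n = μ_nC_ox · (W/L) = 2.9 mA/V².
KCL at the drain: ½ k_n (V_GS − V_th)² = (V_DD − V_GS)/R.
Let x = V_GS − 0.469. Then 47.4 x² + x − 8.671 = 0, giving x = 0.417 V (positive root), so V_GS = 0.886 V.
I_D = (V_DD − V_GS)/R = (9.14 − 0.886) / 32.7 = 0.252 mA.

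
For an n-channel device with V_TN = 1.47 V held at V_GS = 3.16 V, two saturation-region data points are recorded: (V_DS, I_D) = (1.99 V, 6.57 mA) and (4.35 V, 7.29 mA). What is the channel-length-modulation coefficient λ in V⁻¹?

With V_GS fixed, I_D ∝ (1 + λ V_DS) in saturation, so I_D2/I_D1 = (1 + λ V_DS2)/(1 + λ V_DS1).
7.29/6.57 = 1.11 = (1 + 4.35 λ)/(1 + 1.99 λ).
Solving: λ (I_D1 V_DS2 − I_D2 V_DS1) = I_D2 − I_D1, so λ = (7.29 − 6.57) / (6.57 × 4.35 − 7.29 × 1.99) = 0.72 / 14.1 = 0.0512 V⁻¹.

λ = 0.0512 V⁻¹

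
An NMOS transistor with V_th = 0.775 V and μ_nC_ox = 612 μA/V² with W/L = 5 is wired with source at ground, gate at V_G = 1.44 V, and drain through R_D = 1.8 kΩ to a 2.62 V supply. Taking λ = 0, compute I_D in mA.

I_D = 0.677 mA

V_GS = V_G = 1.44 V, so V_ov = 1.44 − 0.775 = 0.665 V.
k_n = μ_nC_ox · (W/L) = 3.06 mA/V².
Assume saturation: I_D = ½ k_n V_ov² = 0.5 × 3.06 × 0.665² = 0.677 mA, giving V_DS = V_DD − I_D R_D = 2.62 − 0.677 × 1.8 = 1.4 V.
V_DS = 1.4 V ≥ V_ov = 0.665 V, confirming saturation.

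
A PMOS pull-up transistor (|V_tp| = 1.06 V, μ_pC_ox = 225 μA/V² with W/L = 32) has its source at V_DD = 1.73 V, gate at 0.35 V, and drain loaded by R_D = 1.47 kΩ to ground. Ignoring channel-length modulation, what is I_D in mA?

I_D = 0.369 mA

V_SG = V_DD − V_G = 1.73 − 0.35 = 1.38 V, so V_ov = 1.38 − 1.06 = 0.32 V.
k_p = μ_pC_ox · (W/L) = 7.2 mA/V².
Assume saturation: I_D = ½ k_p V_ov² = 0.5 × 7.2 × 0.32² = 0.369 mA, giving V_SD = V_DD − I_D R_D = 1.73 − 0.369 × 1.47 = 1.19 V.
V_SD = 1.19 V ≥ V_ov = 0.32 V, confirming saturation.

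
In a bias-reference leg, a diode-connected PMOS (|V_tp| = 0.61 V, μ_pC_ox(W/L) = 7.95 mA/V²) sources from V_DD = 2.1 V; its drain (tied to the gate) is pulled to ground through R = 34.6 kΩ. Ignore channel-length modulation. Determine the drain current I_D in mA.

With gate tied to drain, V_SG = V_SD ≥ V_SG − |V_tp|, so the device is in saturation.
KCL at the drain: ½ k_p (V_SG − |V_tp|)² = (V_DD − V_SG)/R.
Let x = V_SG − 0.61. Then 138 x² + x − 1.49 = 0, giving x = 0.101 V (positive root), so V_SG = 0.711 V.
I_D = (V_DD − V_SG)/R = (2.1 − 0.711) / 34.6 = 0.0402 mA.

I_D = 0.0402 mA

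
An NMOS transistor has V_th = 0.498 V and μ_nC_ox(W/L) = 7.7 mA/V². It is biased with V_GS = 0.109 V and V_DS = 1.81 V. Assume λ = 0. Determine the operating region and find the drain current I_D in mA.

Cutoff; I_D = 0 mA

V_GS = 0.109 V < V_th = 0.498 V, so the transistor is in cutoff.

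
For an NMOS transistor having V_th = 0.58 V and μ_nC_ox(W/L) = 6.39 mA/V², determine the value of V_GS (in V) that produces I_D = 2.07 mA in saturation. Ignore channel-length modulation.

In saturation I_D = ½ k_n (V_GS − V_th)², so V_GS − V_th = √(2 I_D / k_n) = √(2 × 2.07 / 6.39) = 0.805 V.
V_GS = 0.58 + 0.805 = 1.38 V.

V_GS = 1.38 V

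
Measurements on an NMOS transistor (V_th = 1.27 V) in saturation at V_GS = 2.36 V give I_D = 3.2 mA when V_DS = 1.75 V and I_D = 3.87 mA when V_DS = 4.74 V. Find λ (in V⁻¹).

λ = 0.0798 V⁻¹

With V_GS fixed, I_D ∝ (1 + λ V_DS) in saturation, so I_D2/I_D1 = (1 + λ V_DS2)/(1 + λ V_DS1).
3.87/3.2 = 1.209 = (1 + 4.74 λ)/(1 + 1.75 λ).
Solving: λ (I_D1 V_DS2 − I_D2 V_DS1) = I_D2 − I_D1, so λ = (3.87 − 3.2) / (3.2 × 4.74 − 3.87 × 1.75) = 0.67 / 8.4 = 0.0798 V⁻¹.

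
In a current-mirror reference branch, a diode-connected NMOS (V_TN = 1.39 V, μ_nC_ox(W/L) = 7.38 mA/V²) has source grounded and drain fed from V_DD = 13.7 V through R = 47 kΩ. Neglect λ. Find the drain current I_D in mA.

I_D = 0.256 mA

With gate tied to drain, V_GS = V_DS ≥ V_GS − V_TN, so the device is in saturation.
KCL at the drain: ½ k_n (V_GS − V_TN)² = (V_DD − V_GS)/R.
Let x = V_GS − 1.39. Then 173 x² + x − 12.31 = 0, giving x = 0.264 V (positive root), so V_GS = 1.65 V.
I_D = (V_DD − V_GS)/R = (13.7 − 1.65) / 47 = 0.256 mA.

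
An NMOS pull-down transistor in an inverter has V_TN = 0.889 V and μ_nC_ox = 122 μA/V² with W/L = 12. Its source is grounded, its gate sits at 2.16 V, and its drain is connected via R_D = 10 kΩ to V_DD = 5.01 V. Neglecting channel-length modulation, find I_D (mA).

V_GS = V_G = 2.16 V, so V_ov = 2.16 − 0.889 = 1.27 V.
k_n = μ_nC_ox · (W/L) = 1.464 mA/V².
Assume saturation: I_D = ½ k_n V_ov² = 0.5 × 1.464 × 1.27² = 1.18 mA, giving V_DS = V_DD − I_D R_D = 5.01 − 1.18 × 10 = -6.82 V.
But -6.82 V < V_ov = 1.27 V, so the device is actually in triode.
In triode I_D = k_n[V_ov V_DS − ½ V_DS²] and I_D = (V_DD − V_DS)/R_D. Equating: 7.32 V_DS² − 19.61 V_DS + 5.01 = 0, giving V_DS = 0.286 V (the root below V_ov).
I_D = (5.01 − 0.286) / 10 = 0.472 mA.

I_D = 0.472 mA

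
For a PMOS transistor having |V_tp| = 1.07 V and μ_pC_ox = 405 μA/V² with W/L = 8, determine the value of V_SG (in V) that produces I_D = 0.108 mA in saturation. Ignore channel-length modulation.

V_SG = 1.33 V

k_p = μ_pC_ox · (W/L) = 3.24 mA/V².
In saturation I_D = ½ k_p (V_SG − |V_tp|)², so V_SG − |V_tp| = √(2 I_D / k_p) = √(2 × 0.108 / 3.24) = 0.258 V.
V_SG = 1.07 + 0.258 = 1.33 V.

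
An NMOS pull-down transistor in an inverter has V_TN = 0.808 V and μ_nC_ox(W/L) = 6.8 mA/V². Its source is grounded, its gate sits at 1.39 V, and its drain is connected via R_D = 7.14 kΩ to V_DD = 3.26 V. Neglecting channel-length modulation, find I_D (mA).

V_GS = V_G = 1.39 V, so V_ov = 1.39 − 0.808 = 0.582 V.
Assume saturation: I_D = ½ k_n V_ov² = 0.5 × 6.8 × 0.582² = 1.15 mA, giving V_DS = V_DD − I_D R_D = 3.26 − 1.15 × 7.14 = -4.96 V.
But -4.96 V < V_ov = 0.582 V, so the device is actually in triode.
In triode I_D = k_n[V_ov V_DS − ½ V_DS²] and I_D = (V_DD − V_DS)/R_D. Equating: 24.3 V_DS² − 29.26 V_DS + 3.26 = 0, giving V_DS = 0.124 V (the root below V_ov).
I_D = (3.26 − 0.124) / 7.14 = 0.439 mA.

I_D = 0.439 mA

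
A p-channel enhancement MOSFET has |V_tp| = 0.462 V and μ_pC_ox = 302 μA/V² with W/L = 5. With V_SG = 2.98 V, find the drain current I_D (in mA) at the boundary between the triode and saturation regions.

I_D = 4.79 mA

At the boundary V_SD = V_ov = V_SG − |V_tp| = 2.98 − 0.462 = 2.52 V.
k_p = μ_pC_ox · (W/L) = 1.51 mA/V².
I_D = ½ k_p V_ov² = 0.5 × 1.51 × 2.52² = 4.79 mA.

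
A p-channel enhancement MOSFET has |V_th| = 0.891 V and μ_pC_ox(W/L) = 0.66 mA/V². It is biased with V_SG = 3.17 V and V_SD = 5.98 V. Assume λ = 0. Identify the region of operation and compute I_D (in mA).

V_ov = V_SG − |V_th| = 3.17 − 0.891 = 2.28 V.
Since V_SD = 5.98 V ≥ V_ov = 2.28 V, the device is in saturation.
I_D = ½ k_p V_ov² = 0.5 × 0.66 × 2.28² = 1.71 mA.

Saturation; I_D = 1.71 mA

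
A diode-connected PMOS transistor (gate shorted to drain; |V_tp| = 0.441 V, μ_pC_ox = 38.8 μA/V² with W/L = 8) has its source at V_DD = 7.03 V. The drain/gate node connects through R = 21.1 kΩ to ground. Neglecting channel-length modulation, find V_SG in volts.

With gate tied to drain, V_SG = V_SD ≥ V_SG − |V_tp|, so the device is in saturation.
k_p = μ_pC_ox · (W/L) = 0.3104 mA/V².
KCL at the drain: ½ k_p (V_SG − |V_tp|)² = (V_DD − V_SG)/R.
Let x = V_SG − 0.441. Then 3.27 x² + x − 6.589 = 0, giving x = 1.27 V (positive root), so V_SG = 1.71 V.
I_D = (V_DD − V_SG)/R = (7.03 − 1.71) / 21.1 = 0.252 mA.

V_SG = 1.71 V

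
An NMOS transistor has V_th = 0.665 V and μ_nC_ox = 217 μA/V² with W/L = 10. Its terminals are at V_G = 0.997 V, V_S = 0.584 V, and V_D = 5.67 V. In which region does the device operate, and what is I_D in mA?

Cutoff; I_D = 0 mA

V_GS = V_G − V_S = 0.997 − 0.584 = 0.413 V; V_DS = V_D − V_S = 5.67 − 0.584 = 5.09 V.
V_GS = 0.413 V < V_th = 0.665 V, so the transistor is in cutoff.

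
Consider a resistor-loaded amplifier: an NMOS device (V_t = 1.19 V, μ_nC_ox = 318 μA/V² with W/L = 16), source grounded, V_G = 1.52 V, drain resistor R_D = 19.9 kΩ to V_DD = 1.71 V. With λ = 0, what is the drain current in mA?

V_GS = V_G = 1.52 V, so V_ov = 1.52 − 1.19 = 0.33 V.
k_n = μ_nC_ox · (W/L) = 5.088 mA/V².
Assume saturation: I_D = ½ k_n V_ov² = 0.5 × 5.088 × 0.33² = 0.277 mA, giving V_DS = V_DD − I_D R_D = 1.71 − 0.277 × 19.9 = -3.8 V.
But -3.8 V < V_ov = 0.33 V, so the device is actually in triode.
In triode I_D = k_n[V_ov V_DS − ½ V_DS²] and I_D = (V_DD − V_DS)/R_D. Equating: 50.6 V_DS² − 34.41 V_DS + 1.71 = 0, giving V_DS = 0.054 V (the root below V_ov).
I_D = (1.71 − 0.054) / 19.9 = 0.0832 mA.

I_D = 0.0832 mA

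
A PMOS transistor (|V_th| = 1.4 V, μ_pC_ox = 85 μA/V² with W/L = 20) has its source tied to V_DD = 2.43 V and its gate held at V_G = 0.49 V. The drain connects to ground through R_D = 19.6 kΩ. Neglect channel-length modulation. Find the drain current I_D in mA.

V_SG = V_DD − V_G = 2.43 − 0.49 = 1.94 V, so V_ov = 1.94 − 1.4 = 0.54 V.
k_p = μ_pC_ox · (W/L) = 1.7 mA/V².
Assume saturation: I_D = ½ k_p V_ov² = 0.5 × 1.7 × 0.54² = 0.248 mA, giving V_SD = V_DD − I_D R_D = 2.43 − 0.248 × 19.6 = -2.43 V.
But -2.43 V < V_ov = 0.54 V, so the device is actually in triode.
In triode I_D = k_p[V_ov V_SD − ½ V_SD²] and I_D = (V_DD − V_SD)/R_D. Equating: 16.7 V_SD² − 18.99 V_SD + 2.43 = 0, giving V_SD = 0.147 V (the root below V_ov).
I_D = (2.43 − 0.147) / 19.6 = 0.116 mA.

I_D = 0.116 mA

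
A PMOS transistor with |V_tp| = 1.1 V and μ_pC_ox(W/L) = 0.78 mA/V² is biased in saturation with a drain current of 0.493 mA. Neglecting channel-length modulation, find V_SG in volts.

V_SG = 2.22 V

In saturation I_D = ½ k_p (V_SG − |V_tp|)², so V_SG − |V_tp| = √(2 I_D / k_p) = √(2 × 0.493 / 0.78) = 1.12 V.
V_SG = 1.1 + 1.12 = 2.22 V.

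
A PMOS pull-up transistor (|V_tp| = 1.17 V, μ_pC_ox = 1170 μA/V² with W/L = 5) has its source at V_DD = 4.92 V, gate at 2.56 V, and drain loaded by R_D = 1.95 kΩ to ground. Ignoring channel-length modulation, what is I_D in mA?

V_SG = V_DD − V_G = 4.92 − 2.56 = 2.36 V, so V_ov = 2.36 − 1.17 = 1.19 V.
k_p = μ_pC_ox · (W/L) = 5.85 mA/V².
Assume saturation: I_D = ½ k_p V_ov² = 0.5 × 5.85 × 1.19² = 4.14 mA, giving V_SD = V_DD − I_D R_D = 4.92 − 4.14 × 1.95 = -3.16 V.
But -3.16 V < V_ov = 1.19 V, so the device is actually in triode.
In triode I_D = k_p[V_ov V_SD − ½ V_SD²] and I_D = (V_DD − V_SD)/R_D. Equating: 5.7 V_SD² − 14.57 V_SD + 4.92 = 0, giving V_SD = 0.4 V (the root below V_ov).
I_D = (4.92 − 0.4) / 1.95 = 2.32 mA.

I_D = 2.32 mA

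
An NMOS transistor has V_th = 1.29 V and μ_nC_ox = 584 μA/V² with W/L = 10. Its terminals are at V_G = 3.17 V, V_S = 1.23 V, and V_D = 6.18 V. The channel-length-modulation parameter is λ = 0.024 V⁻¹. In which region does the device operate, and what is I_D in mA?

V_GS = V_G − V_S = 3.17 − 1.23 = 1.94 V; V_DS = V_D − V_S = 6.18 − 1.23 = 4.95 V.
k_n = μ_nC_ox · (W/L) = 5.84 mA/V².
V_ov = V_GS − V_th = 1.94 − 1.29 = 0.65 V.
Since V_DS = 4.95 V ≥ V_ov = 0.65 V, the device is in saturation.
I_D = ½ k_n V_ov² (1 + λ V_DS) = 0.5 × 5.84 × 0.65² × (1 + 0.024 × 4.95) = 1.38 mA.

Saturation; I_D = 1.38 mA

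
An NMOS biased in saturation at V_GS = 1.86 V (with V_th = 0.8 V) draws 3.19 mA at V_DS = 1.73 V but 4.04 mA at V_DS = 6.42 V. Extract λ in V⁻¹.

λ = 0.0630 V⁻¹

With V_GS fixed, I_D ∝ (1 + λ V_DS) in saturation, so I_D2/I_D1 = (1 + λ V_DS2)/(1 + λ V_DS1).
4.04/3.19 = 1.266 = (1 + 6.42 λ)/(1 + 1.73 λ).
Solving: λ (I_D1 V_DS2 − I_D2 V_DS1) = I_D2 − I_D1, so λ = (4.04 − 3.19) / (3.19 × 6.42 − 4.04 × 1.73) = 0.85 / 13.5 = 0.063 V⁻¹.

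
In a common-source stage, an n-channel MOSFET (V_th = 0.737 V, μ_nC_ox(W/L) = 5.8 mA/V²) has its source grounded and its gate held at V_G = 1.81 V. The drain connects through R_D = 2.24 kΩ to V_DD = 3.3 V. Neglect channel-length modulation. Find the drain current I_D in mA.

V_GS = V_G = 1.81 V, so V_ov = 1.81 − 0.737 = 1.07 V.
Assume saturation: I_D = ½ k_n V_ov² = 0.5 × 5.8 × 1.07² = 3.34 mA, giving V_DS = V_DD − I_D R_D = 3.3 − 3.34 × 2.24 = -4.18 V.
But -4.18 V < V_ov = 1.07 V, so the device is actually in triode.
In triode I_D = k_n[V_ov V_DS − ½ V_DS²] and I_D = (V_DD − V_DS)/R_D. Equating: 6.5 V_DS² − 14.94 V_DS + 3.3 = 0, giving V_DS = 0.248 V (the root below V_ov).
I_D = (3.3 − 0.248) / 2.24 = 1.36 mA.

I_D = 1.36 mA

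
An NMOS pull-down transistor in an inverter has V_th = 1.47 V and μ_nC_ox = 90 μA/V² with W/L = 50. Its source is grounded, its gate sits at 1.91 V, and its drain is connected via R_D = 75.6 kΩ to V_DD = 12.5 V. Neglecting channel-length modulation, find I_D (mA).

I_D = 0.164 mA

V_GS = V_G = 1.91 V, so V_ov = 1.91 − 1.47 = 0.44 V.
k_n = μ_nC_ox · (W/L) = 4.5 mA/V².
Assume saturation: I_D = ½ k_n V_ov² = 0.5 × 4.5 × 0.44² = 0.436 mA, giving V_DS = V_DD − I_D R_D = 12.5 − 0.436 × 75.6 = -20.4 V.
But -20.4 V < V_ov = 0.44 V, so the device is actually in triode.
In triode I_D = k_n[V_ov V_DS − ½ V_DS²] and I_D = (V_DD − V_DS)/R_D. Equating: 170 V_DS² − 150.7 V_DS + 12.5 = 0, giving V_DS = 0.0926 V (the root below V_ov).
I_D = (12.5 − 0.0926) / 75.6 = 0.164 mA.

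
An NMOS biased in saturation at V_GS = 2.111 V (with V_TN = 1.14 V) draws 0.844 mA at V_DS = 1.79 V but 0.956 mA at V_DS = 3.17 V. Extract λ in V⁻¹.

With V_GS fixed, I_D ∝ (1 + λ V_DS) in saturation, so I_D2/I_D1 = (1 + λ V_DS2)/(1 + λ V_DS1).
0.956/0.844 = 1.133 = (1 + 3.17 λ)/(1 + 1.79 λ).
Solving: λ (I_D1 V_DS2 − I_D2 V_DS1) = I_D2 − I_D1, so λ = (0.956 − 0.844) / (0.844 × 3.17 − 0.956 × 1.79) = 0.112 / 0.964 = 0.116 V⁻¹.

λ = 0.116 V⁻¹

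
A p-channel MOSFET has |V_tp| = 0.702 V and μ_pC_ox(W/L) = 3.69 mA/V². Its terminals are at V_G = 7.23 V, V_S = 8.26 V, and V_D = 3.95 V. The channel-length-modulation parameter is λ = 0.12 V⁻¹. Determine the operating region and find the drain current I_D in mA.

Saturation; I_D = 0.301 mA

V_SG = V_S − V_G = 8.26 − 7.23 = 1.03 V; V_SD = V_S − V_D = 8.26 − 3.95 = 4.31 V.
V_ov = V_SG − |V_tp| = 1.03 − 0.702 = 0.328 V.
Since V_SD = 4.31 V ≥ V_ov = 0.328 V, the device is in saturation.
I_D = ½ k_p V_ov² (1 + λ V_SD) = 0.5 × 3.69 × 0.328² × (1 + 0.12 × 4.31) = 0.301 mA.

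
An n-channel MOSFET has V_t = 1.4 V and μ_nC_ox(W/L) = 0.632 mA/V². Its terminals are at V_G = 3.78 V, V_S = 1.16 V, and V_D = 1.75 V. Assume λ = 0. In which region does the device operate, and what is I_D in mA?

V_GS = V_G − V_S = 3.78 − 1.16 = 2.62 V; V_DS = V_D − V_S = 1.75 − 1.16 = 0.59 V.
V_ov = V_GS − V_t = 2.62 − 1.4 = 1.22 V.
Since V_DS = 0.59 V < V_ov = 1.22 V, the device is in the triode region.
I_D = k_n [V_ov · V_DS − ½ V_DS²] = 0.632 × [1.22 × 0.59 − 0.5 × 0.59²] = 0.345 mA.

Triode; I_D = 0.345 mA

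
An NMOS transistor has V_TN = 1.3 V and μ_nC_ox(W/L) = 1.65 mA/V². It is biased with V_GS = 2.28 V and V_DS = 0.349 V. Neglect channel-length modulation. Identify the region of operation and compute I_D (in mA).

V_ov = V_GS − V_TN = 2.28 − 1.3 = 0.98 V.
Since V_DS = 0.349 V < V_ov = 0.98 V, the device is in the triode region.
I_D = k_n [V_ov · V_DS − ½ V_DS²] = 1.65 × [0.98 × 0.349 − 0.5 × 0.349²] = 0.464 mA.

Triode; I_D = 0.464 mA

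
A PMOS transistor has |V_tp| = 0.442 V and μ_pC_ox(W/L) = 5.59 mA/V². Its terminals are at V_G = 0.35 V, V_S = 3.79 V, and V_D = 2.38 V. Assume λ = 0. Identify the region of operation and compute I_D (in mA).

V_SG = V_S − V_G = 3.79 − 0.35 = 3.44 V; V_SD = V_S − V_D = 3.79 − 2.38 = 1.41 V.
V_ov = V_SG − |V_tp| = 3.44 − 0.442 = 3 V.
Since V_SD = 1.41 V < V_ov = 3 V, the device is in the triode region.
I_D = k_p [V_ov · V_SD − ½ V_SD²] = 5.59 × [3 × 1.41 − 0.5 × 1.41²] = 18.1 mA.

Triode; I_D = 18.1 mA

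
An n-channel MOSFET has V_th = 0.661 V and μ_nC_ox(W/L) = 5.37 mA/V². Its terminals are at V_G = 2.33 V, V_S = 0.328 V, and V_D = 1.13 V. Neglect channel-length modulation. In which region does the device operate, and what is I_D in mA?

Triode; I_D = 4.05 mA

V_GS = V_G − V_S = 2.33 − 0.328 = 2 V; V_DS = V_D − V_S = 1.13 − 0.328 = 0.802 V.
V_ov = V_GS − V_th = 2 − 0.661 = 1.34 V.
Since V_DS = 0.802 V < V_ov = 1.34 V, the device is in the triode region.
I_D = k_n [V_ov · V_DS − ½ V_DS²] = 5.37 × [1.34 × 0.802 − 0.5 × 0.802²] = 4.05 mA.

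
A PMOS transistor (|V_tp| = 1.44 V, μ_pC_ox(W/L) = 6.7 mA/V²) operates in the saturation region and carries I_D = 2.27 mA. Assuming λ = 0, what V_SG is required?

In saturation I_D = ½ k_p (V_SG − |V_tp|)², so V_SG − |V_tp| = √(2 I_D / k_p) = √(2 × 2.27 / 6.7) = 0.823 V.
V_SG = 1.44 + 0.823 = 2.26 V.

V_SG = 2.26 V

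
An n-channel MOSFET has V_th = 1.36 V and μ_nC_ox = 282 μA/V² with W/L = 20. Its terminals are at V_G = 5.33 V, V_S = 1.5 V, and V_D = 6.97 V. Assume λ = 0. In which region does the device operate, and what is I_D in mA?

Saturation; I_D = 17.2 mA

V_GS = V_G − V_S = 5.33 − 1.5 = 3.83 V; V_DS = V_D − V_S = 6.97 − 1.5 = 5.47 V.
k_n = μ_nC_ox · (W/L) = 5.64 mA/V².
V_ov = V_GS − V_th = 3.83 − 1.36 = 2.47 V.
Since V_DS = 5.47 V ≥ V_ov = 2.47 V, the device is in saturation.
I_D = ½ k_n V_ov² = 0.5 × 5.64 × 2.47² = 17.2 mA.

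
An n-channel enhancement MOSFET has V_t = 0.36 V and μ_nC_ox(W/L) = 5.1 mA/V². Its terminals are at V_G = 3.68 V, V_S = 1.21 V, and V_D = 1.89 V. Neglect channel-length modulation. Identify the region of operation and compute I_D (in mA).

Triode; I_D = 6.14 mA

V_GS = V_G − V_S = 3.68 − 1.21 = 2.47 V; V_DS = V_D − V_S = 1.89 − 1.21 = 0.68 V.
V_ov = V_GS − V_t = 2.47 − 0.36 = 2.11 V.
Since V_DS = 0.68 V < V_ov = 2.11 V, the device is in the triode region.
I_D = k_n [V_ov · V_DS − ½ V_DS²] = 5.1 × [2.11 × 0.68 − 0.5 × 0.68²] = 6.14 mA.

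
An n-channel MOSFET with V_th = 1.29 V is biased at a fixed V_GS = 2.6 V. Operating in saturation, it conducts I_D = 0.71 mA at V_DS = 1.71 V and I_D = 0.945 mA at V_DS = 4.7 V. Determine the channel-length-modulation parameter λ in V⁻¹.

With V_GS fixed, I_D ∝ (1 + λ V_DS) in saturation, so I_D2/I_D1 = (1 + λ V_DS2)/(1 + λ V_DS1).
0.945/0.71 = 1.331 = (1 + 4.7 λ)/(1 + 1.71 λ).
Solving: λ (I_D1 V_DS2 − I_D2 V_DS1) = I_D2 − I_D1, so λ = (0.945 − 0.71) / (0.71 × 4.7 − 0.945 × 1.71) = 0.235 / 1.72 = 0.137 V⁻¹.

λ = 0.137 V⁻¹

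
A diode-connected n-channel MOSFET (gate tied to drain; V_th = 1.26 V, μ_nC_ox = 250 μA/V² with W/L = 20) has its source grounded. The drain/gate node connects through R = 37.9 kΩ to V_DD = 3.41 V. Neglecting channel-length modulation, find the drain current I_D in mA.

I_D = 0.0529 mA

With gate tied to drain, V_GS = V_DS ≥ V_GS − V_th, so the device is in saturation.
k_n = μ_nC_ox · (W/L) = 5 mA/V².
KCL at the drain: ½ k_n (V_GS − V_th)² = (V_DD − V_GS)/R.
Let x = V_GS − 1.26. Then 94.8 x² + x − 2.15 = 0, giving x = 0.145 V (positive root), so V_GS = 1.41 V.
I_D = (V_DD − V_GS)/R = (3.41 − 1.41) / 37.9 = 0.0529 mA.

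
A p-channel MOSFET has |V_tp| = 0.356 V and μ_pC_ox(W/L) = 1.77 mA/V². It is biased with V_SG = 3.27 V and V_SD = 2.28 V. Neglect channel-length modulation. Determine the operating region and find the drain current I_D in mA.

Triode; I_D = 7.16 mA

V_ov = V_SG − |V_tp| = 3.27 − 0.356 = 2.91 V.
Since V_SD = 2.28 V < V_ov = 2.91 V, the device is in the triode region.
I_D = k_p [V_ov · V_SD − ½ V_SD²] = 1.77 × [2.91 × 2.28 − 0.5 × 2.28²] = 7.16 mA.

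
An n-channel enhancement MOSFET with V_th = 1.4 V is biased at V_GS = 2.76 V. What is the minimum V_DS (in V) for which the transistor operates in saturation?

V_DS,sat = 1.36 V

The boundary between triode and saturation is V_DS = V_GS − V_th = V_ov.
V_ov = 2.76 − 1.4 = 1.36 V.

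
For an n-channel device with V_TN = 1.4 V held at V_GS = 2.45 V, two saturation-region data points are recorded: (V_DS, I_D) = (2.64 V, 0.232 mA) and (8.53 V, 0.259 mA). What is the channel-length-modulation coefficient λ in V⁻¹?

λ = 0.0208 V⁻¹

With V_GS fixed, I_D ∝ (1 + λ V_DS) in saturation, so I_D2/I_D1 = (1 + λ V_DS2)/(1 + λ V_DS1).
0.259/0.232 = 1.116 = (1 + 8.53 λ)/(1 + 2.64 λ).
Solving: λ (I_D1 V_DS2 − I_D2 V_DS1) = I_D2 − I_D1, so λ = (0.259 − 0.232) / (0.232 × 8.53 − 0.259 × 2.64) = 0.027 / 1.3 = 0.0208 V⁻¹.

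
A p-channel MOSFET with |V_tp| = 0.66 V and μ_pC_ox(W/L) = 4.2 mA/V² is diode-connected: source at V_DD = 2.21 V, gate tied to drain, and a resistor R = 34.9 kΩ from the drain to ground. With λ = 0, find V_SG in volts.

V_SG = 0.799 V

With gate tied to drain, V_SG = V_SD ≥ V_SG − |V_tp|, so the device is in saturation.
KCL at the drain: ½ k_p (V_SG − |V_tp|)² = (V_DD − V_SG)/R.
Let x = V_SG − 0.66. Then 73.3 x² + x − 1.55 = 0, giving x = 0.139 V (positive root), so V_SG = 0.799 V.
I_D = (V_DD − V_SG)/R = (2.21 − 0.799) / 34.9 = 0.0404 mA.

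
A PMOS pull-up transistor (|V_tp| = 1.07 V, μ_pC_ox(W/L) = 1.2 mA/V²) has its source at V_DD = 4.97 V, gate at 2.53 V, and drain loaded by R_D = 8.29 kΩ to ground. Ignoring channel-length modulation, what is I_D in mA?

V_SG = V_DD − V_G = 4.97 − 2.53 = 2.44 V, so V_ov = 2.44 − 1.07 = 1.37 V.
Assume saturation: I_D = ½ k_p V_ov² = 0.5 × 1.2 × 1.37² = 1.13 mA, giving V_SD = V_DD − I_D R_D = 4.97 − 1.13 × 8.29 = -4.37 V.
But -4.37 V < V_ov = 1.37 V, so the device is actually in triode.
In triode I_D = k_p[V_ov V_SD − ½ V_SD²] and I_D = (V_DD − V_SD)/R_D. Equating: 4.97 V_SD² − 14.63 V_SD + 4.97 = 0, giving V_SD = 0.392 V (the root below V_ov).
I_D = (4.97 − 0.392) / 8.29 = 0.552 mA.

I_D = 0.552 mA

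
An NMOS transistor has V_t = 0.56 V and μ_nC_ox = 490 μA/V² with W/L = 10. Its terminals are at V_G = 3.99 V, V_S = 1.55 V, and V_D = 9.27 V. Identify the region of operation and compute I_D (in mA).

V_GS = V_G − V_S = 3.99 − 1.55 = 2.44 V; V_DS = V_D − V_S = 9.27 − 1.55 = 7.72 V.
k_n = μ_nC_ox · (W/L) = 4.9 mA/V².
V_ov = V_GS − V_t = 2.44 − 0.56 = 1.88 V.
Since V_DS = 7.72 V ≥ V_ov = 1.88 V, the device is in saturation.
I_D = ½ k_n V_ov² = 0.5 × 4.9 × 1.88² = 8.66 mA.

Saturation; I_D = 8.66 mA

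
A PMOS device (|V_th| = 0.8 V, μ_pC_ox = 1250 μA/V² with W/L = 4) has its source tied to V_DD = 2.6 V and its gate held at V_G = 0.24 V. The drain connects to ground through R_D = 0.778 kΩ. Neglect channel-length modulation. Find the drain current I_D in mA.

I_D = 2.81 mA

V_SG = V_DD − V_G = 2.6 − 0.24 = 2.36 V, so V_ov = 2.36 − 0.8 = 1.56 V.
k_p = μ_pC_ox · (W/L) = 5 mA/V².
Assume saturation: I_D = ½ k_p V_ov² = 0.5 × 5 × 1.56² = 6.08 mA, giving V_SD = V_DD − I_D R_D = 2.6 − 6.08 × 0.778 = -2.13 V.
But -2.13 V < V_ov = 1.56 V, so the device is actually in triode.
In triode I_D = k_p[V_ov V_SD − ½ V_SD²] and I_D = (V_DD − V_SD)/R_D. Equating: 1.95 V_SD² − 7.068 V_SD + 2.6 = 0, giving V_SD = 0.415 V (the root below V_ov).
I_D = (2.6 − 0.415) / 0.778 = 2.81 mA.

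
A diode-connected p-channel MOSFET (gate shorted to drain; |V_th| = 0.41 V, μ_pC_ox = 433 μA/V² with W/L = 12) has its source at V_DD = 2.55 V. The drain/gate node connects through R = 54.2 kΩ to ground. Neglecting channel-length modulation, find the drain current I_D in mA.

I_D = 0.0373 mA

With gate tied to drain, V_SG = V_SD ≥ V_SG − |V_th|, so the device is in saturation.
k_p = μ_pC_ox · (W/L) = 5.196 mA/V².
KCL at the drain: ½ k_p (V_SG − |V_th|)² = (V_DD − V_SG)/R.
Let x = V_SG − 0.41. Then 141 x² + x − 2.14 = 0, giving x = 0.12 V (positive root), so V_SG = 0.53 V.
I_D = (V_DD − V_SG)/R = (2.55 − 0.53) / 54.2 = 0.0373 mA.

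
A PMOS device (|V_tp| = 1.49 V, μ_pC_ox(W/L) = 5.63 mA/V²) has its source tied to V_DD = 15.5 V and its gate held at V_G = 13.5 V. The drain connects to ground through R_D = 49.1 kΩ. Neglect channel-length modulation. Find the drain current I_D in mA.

I_D = 0.313 mA

V_SG = V_DD − V_G = 15.5 − 13.5 = 2 V, so V_ov = 2 − 1.49 = 0.51 V.
Assume saturation: I_D = ½ k_p V_ov² = 0.5 × 5.63 × 0.51² = 0.732 mA, giving V_SD = V_DD − I_D R_D = 15.5 − 0.732 × 49.1 = -20.5 V.
But -20.5 V < V_ov = 0.51 V, so the device is actually in triode.
In triode I_D = k_p[V_ov V_SD − ½ V_SD²] and I_D = (V_DD − V_SD)/R_D. Equating: 138 V_SD² − 142 V_SD + 15.5 = 0, giving V_SD = 0.124 V (the root below V_ov).
I_D = (15.5 − 0.124) / 49.1 = 0.313 mA.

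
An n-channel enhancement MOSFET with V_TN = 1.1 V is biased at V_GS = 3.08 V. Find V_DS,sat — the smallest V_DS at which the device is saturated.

V_DS,sat = 1.98 V

The boundary between triode and saturation is V_DS = V_GS − V_TN = V_ov.
V_ov = 3.08 − 1.1 = 1.98 V.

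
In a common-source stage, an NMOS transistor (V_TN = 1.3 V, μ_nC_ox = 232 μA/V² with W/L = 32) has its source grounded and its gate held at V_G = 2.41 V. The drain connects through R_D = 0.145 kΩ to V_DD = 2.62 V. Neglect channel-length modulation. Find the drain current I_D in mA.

V_GS = V_G = 2.41 V, so V_ov = 2.41 − 1.3 = 1.11 V.
k_n = μ_nC_ox · (W/L) = 7.424 mA/V².
Assume saturation: I_D = ½ k_n V_ov² = 0.5 × 7.424 × 1.11² = 4.57 mA, giving V_DS = V_DD − I_D R_D = 2.62 − 4.57 × 0.145 = 1.96 V.
V_DS = 1.96 V ≥ V_ov = 1.11 V, confirming saturation.

I_D = 4.57 mA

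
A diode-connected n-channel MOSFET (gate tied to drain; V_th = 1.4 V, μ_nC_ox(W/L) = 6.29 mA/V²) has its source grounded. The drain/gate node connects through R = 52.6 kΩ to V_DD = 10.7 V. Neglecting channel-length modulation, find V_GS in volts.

V_GS = 1.63 V

With gate tied to drain, V_GS = V_DS ≥ V_GS − V_th, so the device is in saturation.
KCL at the drain: ½ k_n (V_GS − V_th)² = (V_DD − V_GS)/R.
Let x = V_GS − 1.4. Then 165 x² + x − 9.3 = 0, giving x = 0.234 V (positive root), so V_GS = 1.63 V.
I_D = (V_DD − V_GS)/R = (10.7 − 1.63) / 52.6 = 0.172 mA.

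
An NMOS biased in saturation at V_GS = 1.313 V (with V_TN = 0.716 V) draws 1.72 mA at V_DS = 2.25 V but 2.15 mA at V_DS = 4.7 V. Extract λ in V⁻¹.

With V_GS fixed, I_D ∝ (1 + λ V_DS) in saturation, so I_D2/I_D1 = (1 + λ V_DS2)/(1 + λ V_DS1).
2.15/1.72 = 1.25 = (1 + 4.7 λ)/(1 + 2.25 λ).
Solving: λ (I_D1 V_DS2 − I_D2 V_DS1) = I_D2 − I_D1, so λ = (2.15 − 1.72) / (1.72 × 4.7 − 2.15 × 2.25) = 0.43 / 3.25 = 0.132 V⁻¹.

λ = 0.132 V⁻¹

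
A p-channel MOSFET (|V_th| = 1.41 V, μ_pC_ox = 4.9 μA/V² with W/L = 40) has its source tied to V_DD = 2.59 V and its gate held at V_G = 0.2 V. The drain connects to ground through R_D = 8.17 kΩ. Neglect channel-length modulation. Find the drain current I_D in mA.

V_SG = V_DD − V_G = 2.59 − 0.2 = 2.39 V, so V_ov = 2.39 − 1.41 = 0.98 V.
k_p = μ_pC_ox · (W/L) = 0.196 mA/V².
Assume saturation: I_D = ½ k_p V_ov² = 0.5 × 0.196 × 0.98² = 0.0941 mA, giving V_SD = V_DD − I_D R_D = 2.59 − 0.0941 × 8.17 = 1.82 V.
V_SD = 1.82 V ≥ V_ov = 0.98 V, confirming saturation.

I_D = 0.0941 mA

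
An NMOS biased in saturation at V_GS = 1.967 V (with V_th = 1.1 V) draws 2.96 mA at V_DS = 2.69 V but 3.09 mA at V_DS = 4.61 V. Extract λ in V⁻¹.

With V_GS fixed, I_D ∝ (1 + λ V_DS) in saturation, so I_D2/I_D1 = (1 + λ V_DS2)/(1 + λ V_DS1).
3.09/2.96 = 1.044 = (1 + 4.61 λ)/(1 + 2.69 λ).
Solving: λ (I_D1 V_DS2 − I_D2 V_DS1) = I_D2 − I_D1, so λ = (3.09 − 2.96) / (2.96 × 4.61 − 3.09 × 2.69) = 0.13 / 5.33 = 0.0244 V⁻¹.

λ = 0.0244 V⁻¹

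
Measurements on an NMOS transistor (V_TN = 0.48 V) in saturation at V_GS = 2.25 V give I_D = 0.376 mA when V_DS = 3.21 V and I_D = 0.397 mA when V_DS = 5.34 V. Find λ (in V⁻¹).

With V_GS fixed, I_D ∝ (1 + λ V_DS) in saturation, so I_D2/I_D1 = (1 + λ V_DS2)/(1 + λ V_DS1).
0.397/0.376 = 1.056 = (1 + 5.34 λ)/(1 + 3.21 λ).
Solving: λ (I_D1 V_DS2 − I_D2 V_DS1) = I_D2 − I_D1, so λ = (0.397 − 0.376) / (0.376 × 5.34 − 0.397 × 3.21) = 0.021 / 0.733 = 0.0286 V⁻¹.

λ = 0.0286 V⁻¹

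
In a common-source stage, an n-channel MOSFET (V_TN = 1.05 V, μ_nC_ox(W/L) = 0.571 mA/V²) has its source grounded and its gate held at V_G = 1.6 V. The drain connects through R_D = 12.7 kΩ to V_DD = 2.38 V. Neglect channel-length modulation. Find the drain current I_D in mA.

I_D = 0.0864 mA

V_GS = V_G = 1.6 V, so V_ov = 1.6 − 1.05 = 0.55 V.
Assume saturation: I_D = ½ k_n V_ov² = 0.5 × 0.571 × 0.55² = 0.0864 mA, giving V_DS = V_DD − I_D R_D = 2.38 − 0.0864 × 12.7 = 1.28 V.
V_DS = 1.28 V ≥ V_ov = 0.55 V, confirming saturation.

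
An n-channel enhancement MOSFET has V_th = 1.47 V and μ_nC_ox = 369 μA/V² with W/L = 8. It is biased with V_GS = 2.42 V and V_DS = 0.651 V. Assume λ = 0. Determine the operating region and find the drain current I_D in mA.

Triode; I_D = 1.20 mA

k_n = μ_nC_ox · (W/L) = 2.952 mA/V².
V_ov = V_GS − V_th = 2.42 − 1.47 = 0.95 V.
Since V_DS = 0.651 V < V_ov = 0.95 V, the device is in the triode region.
I_D = k_n [V_ov · V_DS − ½ V_DS²] = 2.952 × [0.95 × 0.651 − 0.5 × 0.651²] = 1.2 mA.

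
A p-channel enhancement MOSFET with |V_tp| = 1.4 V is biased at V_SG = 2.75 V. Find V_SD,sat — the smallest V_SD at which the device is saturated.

The boundary between triode and saturation is V_SD = V_SG − |V_tp| = V_ov.
V_ov = 2.75 − 1.4 = 1.35 V.

V_SD,sat = 1.35 V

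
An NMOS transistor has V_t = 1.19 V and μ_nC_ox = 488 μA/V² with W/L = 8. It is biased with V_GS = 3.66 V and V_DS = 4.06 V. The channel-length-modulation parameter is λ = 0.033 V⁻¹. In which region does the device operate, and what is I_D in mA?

k_n = μ_nC_ox · (W/L) = 3.904 mA/V².
V_ov = V_GS − V_t = 3.66 − 1.19 = 2.47 V.
Since V_DS = 4.06 V ≥ V_ov = 2.47 V, the device is in saturation.
I_D = ½ k_n V_ov² (1 + λ V_DS) = 0.5 × 3.904 × 2.47² × (1 + 0.033 × 4.06) = 13.5 mA.

Saturation; I_D = 13.5 mA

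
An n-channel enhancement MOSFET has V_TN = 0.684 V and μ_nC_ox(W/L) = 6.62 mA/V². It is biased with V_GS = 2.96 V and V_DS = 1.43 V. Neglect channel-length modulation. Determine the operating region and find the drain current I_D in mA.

V_ov = V_GS − V_TN = 2.96 − 0.684 = 2.28 V.
Since V_DS = 1.43 V < V_ov = 2.28 V, the device is in the triode region.
I_D = k_n [V_ov · V_DS − ½ V_DS²] = 6.62 × [2.28 × 1.43 − 0.5 × 1.43²] = 14.8 mA.

Triode; I_D = 14.8 mA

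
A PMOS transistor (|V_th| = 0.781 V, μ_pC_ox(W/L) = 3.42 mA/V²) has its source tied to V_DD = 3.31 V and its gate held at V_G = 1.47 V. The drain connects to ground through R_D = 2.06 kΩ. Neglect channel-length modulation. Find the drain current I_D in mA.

V_SG = V_DD − V_G = 3.31 − 1.47 = 1.84 V, so V_ov = 1.84 − 0.781 = 1.06 V.
Assume saturation: I_D = ½ k_p V_ov² = 0.5 × 3.42 × 1.06² = 1.92 mA, giving V_SD = V_DD − I_D R_D = 3.31 − 1.92 × 2.06 = -0.641 V.
But -0.641 V < V_ov = 1.06 V, so the device is actually in triode.
In triode I_D = k_p[V_ov V_SD − ½ V_SD²] and I_D = (V_DD − V_SD)/R_D. Equating: 3.52 V_SD² − 8.461 V_SD + 3.31 = 0, giving V_SD = 0.492 V (the root below V_ov).
I_D = (3.31 − 0.492) / 2.06 = 1.37 mA.

I_D = 1.37 mA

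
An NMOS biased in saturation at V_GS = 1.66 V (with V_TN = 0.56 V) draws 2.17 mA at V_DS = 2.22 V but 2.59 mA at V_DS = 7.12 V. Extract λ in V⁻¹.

With V_GS fixed, I_D ∝ (1 + λ V_DS) in saturation, so I_D2/I_D1 = (1 + λ V_DS2)/(1 + λ V_DS1).
2.59/2.17 = 1.194 = (1 + 7.12 λ)/(1 + 2.22 λ).
Solving: λ (I_D1 V_DS2 − I_D2 V_DS1) = I_D2 − I_D1, so λ = (2.59 − 2.17) / (2.17 × 7.12 − 2.59 × 2.22) = 0.42 / 9.7 = 0.0433 V⁻¹.

λ = 0.0433 V⁻¹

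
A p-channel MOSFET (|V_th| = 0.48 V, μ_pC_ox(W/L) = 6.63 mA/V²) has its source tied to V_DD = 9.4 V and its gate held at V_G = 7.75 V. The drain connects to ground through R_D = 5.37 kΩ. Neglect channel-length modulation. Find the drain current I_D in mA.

I_D = 1.70 mA

V_SG = V_DD − V_G = 9.4 − 7.75 = 1.65 V, so V_ov = 1.65 − 0.48 = 1.17 V.
Assume saturation: I_D = ½ k_p V_ov² = 0.5 × 6.63 × 1.17² = 4.54 mA, giving V_SD = V_DD − I_D R_D = 9.4 − 4.54 × 5.37 = -15 V.
But -15 V < V_ov = 1.17 V, so the device is actually in triode.
In triode I_D = k_p[V_ov V_SD − ½ V_SD²] and I_D = (V_DD − V_SD)/R_D. Equating: 17.8 V_SD² − 42.66 V_SD + 9.4 = 0, giving V_SD = 0.246 V (the root below V_ov).
I_D = (9.4 − 0.246) / 5.37 = 1.7 mA.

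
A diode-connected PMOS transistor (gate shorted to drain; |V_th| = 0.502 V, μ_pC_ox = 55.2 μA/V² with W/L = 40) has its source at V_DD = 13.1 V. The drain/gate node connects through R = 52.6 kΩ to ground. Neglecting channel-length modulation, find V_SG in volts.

V_SG = 0.959 V

With gate tied to drain, V_SG = V_SD ≥ V_SG − |V_th|, so the device is in saturation.
k_p = μ_pC_ox · (W/L) = 2.208 mA/V².
KCL at the drain: ½ k_p (V_SG − |V_th|)² = (V_DD − V_SG)/R.
Let x = V_SG − 0.502. Then 58.1 x² + x − 12.6 = 0, giving x = 0.457 V (positive root), so V_SG = 0.959 V.
I_D = (V_DD − V_SG)/R = (13.1 − 0.959) / 52.6 = 0.231 mA.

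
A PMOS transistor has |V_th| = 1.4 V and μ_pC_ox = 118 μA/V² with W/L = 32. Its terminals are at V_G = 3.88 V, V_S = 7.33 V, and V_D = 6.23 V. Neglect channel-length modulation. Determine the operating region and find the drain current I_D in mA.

V_SG = V_S − V_G = 7.33 − 3.88 = 3.45 V; V_SD = V_S − V_D = 7.33 − 6.23 = 1.1 V.
k_p = μ_pC_ox · (W/L) = 3.776 mA/V².
V_ov = V_SG − |V_th| = 3.45 − 1.4 = 2.05 V.
Since V_SD = 1.1 V < V_ov = 2.05 V, the device is in the triode region.
I_D = k_p [V_ov · V_SD − ½ V_SD²] = 3.776 × [2.05 × 1.1 − 0.5 × 1.1²] = 6.23 mA.

Triode; I_D = 6.23 mA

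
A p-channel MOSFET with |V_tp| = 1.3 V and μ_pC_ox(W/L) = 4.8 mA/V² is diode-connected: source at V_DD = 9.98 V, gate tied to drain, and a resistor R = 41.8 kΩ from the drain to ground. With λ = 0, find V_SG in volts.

V_SG = 1.59 V

With gate tied to drain, V_SG = V_SD ≥ V_SG − |V_tp|, so the device is in saturation.
KCL at the drain: ½ k_p (V_SG − |V_tp|)² = (V_DD − V_SG)/R.
Let x = V_SG − 1.3. Then 100 x² + x − 8.68 = 0, giving x = 0.289 V (positive root), so V_SG = 1.59 V.
I_D = (V_DD − V_SG)/R = (9.98 − 1.59) / 41.8 = 0.201 mA.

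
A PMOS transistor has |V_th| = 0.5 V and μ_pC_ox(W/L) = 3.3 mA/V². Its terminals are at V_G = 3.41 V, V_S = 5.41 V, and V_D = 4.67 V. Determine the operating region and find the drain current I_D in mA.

Triode; I_D = 2.76 mA

V_SG = V_S − V_G = 5.41 − 3.41 = 2 V; V_SD = V_S − V_D = 5.41 − 4.67 = 0.74 V.
V_ov = V_SG − |V_th| = 2 − 0.5 = 1.5 V.
Since V_SD = 0.74 V < V_ov = 1.5 V, the device is in the triode region.
I_D = k_p [V_ov · V_SD − ½ V_SD²] = 3.3 × [1.5 × 0.74 − 0.5 × 0.74²] = 2.76 mA.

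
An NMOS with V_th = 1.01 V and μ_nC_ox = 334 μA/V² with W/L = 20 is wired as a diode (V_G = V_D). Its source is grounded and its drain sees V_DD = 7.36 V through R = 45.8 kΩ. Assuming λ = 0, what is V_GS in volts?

With gate tied to drain, V_GS = V_DS ≥ V_GS − V_th, so the device is in saturation.
k_n = μ_nC_ox · (W/L) = 6.68 mA/V².
KCL at the drain: ½ k_n (V_GS − V_th)² = (V_DD − V_GS)/R.
Let x = V_GS − 1.01. Then 153 x² + x − 6.35 = 0, giving x = 0.2 V (positive root), so V_GS = 1.21 V.
I_D = (V_DD − V_GS)/R = (7.36 − 1.21) / 45.8 = 0.134 mA.

V_GS = 1.21 V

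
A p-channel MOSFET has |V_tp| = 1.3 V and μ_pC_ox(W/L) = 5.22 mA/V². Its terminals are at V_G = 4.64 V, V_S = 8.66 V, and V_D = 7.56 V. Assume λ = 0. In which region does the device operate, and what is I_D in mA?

Triode; I_D = 12.5 mA

V_SG = V_S − V_G = 8.66 − 4.64 = 4.02 V; V_SD = V_S − V_D = 8.66 − 7.56 = 1.1 V.
V_ov = V_SG − |V_tp| = 4.02 − 1.3 = 2.72 V.
Since V_SD = 1.1 V < V_ov = 2.72 V, the device is in the triode region.
I_D = k_p [V_ov · V_SD − ½ V_SD²] = 5.22 × [2.72 × 1.1 − 0.5 × 1.1²] = 12.5 mA.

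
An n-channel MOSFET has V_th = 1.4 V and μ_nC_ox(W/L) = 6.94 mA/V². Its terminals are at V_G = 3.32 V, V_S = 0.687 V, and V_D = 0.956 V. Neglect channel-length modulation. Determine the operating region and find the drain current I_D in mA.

V_GS = V_G − V_S = 3.32 − 0.687 = 2.63 V; V_DS = V_D − V_S = 0.956 − 0.687 = 0.269 V.
V_ov = V_GS − V_th = 2.63 − 1.4 = 1.23 V.
Since V_DS = 0.269 V < V_ov = 1.23 V, the device is in the triode region.
I_D = k_n [V_ov · V_DS − ½ V_DS²] = 6.94 × [1.23 × 0.269 − 0.5 × 0.269²] = 2.05 mA.

Triode; I_D = 2.05 mA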